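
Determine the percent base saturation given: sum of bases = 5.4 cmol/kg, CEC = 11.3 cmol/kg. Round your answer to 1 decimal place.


Step 1: BS = 100 * (sum of bases) / CEC
Step 2: BS = 100 * 5.4 / 11.3
Step 3: BS = 47.8%

47.8


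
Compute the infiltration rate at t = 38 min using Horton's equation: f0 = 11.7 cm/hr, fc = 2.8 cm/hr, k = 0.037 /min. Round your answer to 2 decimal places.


Step 1: f = fc + (f0 - fc) * exp(-k * t)
Step 2: exp(-0.037 * 38) = 0.245122
Step 3: f = 2.8 + (11.7 - 2.8) * 0.245122
Step 4: f = 2.8 + 8.9 * 0.245122
Step 5: f = 4.98 cm/hr

4.98


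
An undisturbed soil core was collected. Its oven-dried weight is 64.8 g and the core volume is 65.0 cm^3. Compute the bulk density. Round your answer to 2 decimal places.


Step 1: Identify the formula: BD = dry mass / volume
Step 2: Substitute values: BD = 64.8 / 65.0
Step 3: BD = 1.0 g/cm^3

1.0


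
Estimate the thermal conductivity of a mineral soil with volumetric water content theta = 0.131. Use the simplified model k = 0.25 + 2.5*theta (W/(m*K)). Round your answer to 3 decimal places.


Step 1: k = 0.25 + 2.5 * theta
Step 2: k = 0.25 + 2.5 * 0.131
Step 3: k = 0.25 + 0.328
Step 4: k = 0.578 W/(m*K)

0.578


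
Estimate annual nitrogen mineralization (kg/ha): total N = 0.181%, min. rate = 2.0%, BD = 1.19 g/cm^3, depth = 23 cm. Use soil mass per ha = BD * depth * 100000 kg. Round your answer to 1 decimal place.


Step 1: Soil mass per ha = BD * depth * 100000 = 1.19 * 23 * 100000 = 2737000 kg
Step 2: Total N pool = soil mass * N%/100 = 2737000 * 0.181/100 = 4953.97 kg/ha
Step 3: N mineralized = N pool * rate%/100 = 4953.97 * 2.0/100 = 99.1 kg/ha/yr

99.1


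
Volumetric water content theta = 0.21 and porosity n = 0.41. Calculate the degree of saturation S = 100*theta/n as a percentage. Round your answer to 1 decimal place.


Step 1: S = 100 * theta_v / n
Step 2: S = 100 * 0.21 / 0.41
Step 3: S = 51.2%

51.2


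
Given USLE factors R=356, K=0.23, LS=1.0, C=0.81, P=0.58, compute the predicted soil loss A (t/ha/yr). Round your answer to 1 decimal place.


Step 1: A = R * K * LS * C * P
Step 2: R * K = 356 * 0.23 = 81.88
Step 3: (R*K) * LS = 81.88 * 1.0 = 81.88
Step 4: * C * P = 81.88 * 0.81 * 0.58 = 38.5
Step 5: A = 38.5 t/(ha*yr)

38.5


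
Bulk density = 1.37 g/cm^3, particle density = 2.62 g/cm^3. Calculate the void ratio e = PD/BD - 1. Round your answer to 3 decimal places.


Step 1: e = PD / BD - 1
Step 2: e = 2.62 / 1.37 - 1
Step 3: e = 1.91241 - 1
Step 4: e = 0.912

0.912


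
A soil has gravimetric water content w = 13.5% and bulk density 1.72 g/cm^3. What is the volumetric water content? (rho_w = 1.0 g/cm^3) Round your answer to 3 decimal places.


Step 1: theta = (w / 100) * BD / rho_w
Step 2: theta = (13.5 / 100) * 1.72 / 1.0
Step 3: theta = 0.135 * 1.72
Step 4: theta = 0.232

0.232


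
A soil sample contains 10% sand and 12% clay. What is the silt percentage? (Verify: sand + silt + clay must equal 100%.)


Step 1: sand + silt + clay = 100%
Step 2: silt = 100 - sand - clay
Step 3: silt = 100 - 10 - 12
Step 4: silt = 78%

78


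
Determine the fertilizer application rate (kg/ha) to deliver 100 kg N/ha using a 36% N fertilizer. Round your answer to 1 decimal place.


Step 1: Fertilizer rate = target N / (N content / 100)
Step 2: Rate = 100 / (36 / 100)
Step 3: Rate = 100 / 0.36
Step 4: Rate = 277.8 kg/ha

277.8


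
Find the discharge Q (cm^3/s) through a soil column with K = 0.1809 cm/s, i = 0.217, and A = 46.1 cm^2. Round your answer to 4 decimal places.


Step 1: Apply Darcy's law: Q = K * i * A
Step 2: Q = 0.1809 * 0.217 * 46.1
Step 3: Q = 1.8097 cm^3/s

1.8097


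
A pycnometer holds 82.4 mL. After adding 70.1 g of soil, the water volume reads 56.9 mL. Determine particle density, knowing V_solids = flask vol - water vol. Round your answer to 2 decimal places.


Step 1: Volume of solids = flask volume - water volume with soil
Step 2: V_solids = 82.4 - 56.9 = 25.5 mL
Step 3: Particle density = mass / V_solids = 70.1 / 25.5 = 2.75 g/cm^3

2.75


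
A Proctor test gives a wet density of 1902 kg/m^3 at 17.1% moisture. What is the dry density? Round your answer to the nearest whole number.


Step 1: Dry density = wet density / (1 + w/100)
Step 2: Dry density = 1902 / (1 + 17.1/100)
Step 3: Dry density = 1902 / 1.171
Step 4: Dry density = 1624 kg/m^3

1624


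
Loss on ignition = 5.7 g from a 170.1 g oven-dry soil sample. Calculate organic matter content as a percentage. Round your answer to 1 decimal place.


Step 1: OM% = 100 * LOI / sample mass
Step 2: OM = 100 * 5.7 / 170.1
Step 3: OM = 3.4%

3.4


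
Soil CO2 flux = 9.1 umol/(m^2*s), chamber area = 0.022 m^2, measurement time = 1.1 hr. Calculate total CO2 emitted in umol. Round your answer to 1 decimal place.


Step 1: Convert time to seconds: 1.1 hr * 3600 = 3960.0 s
Step 2: Total = flux * area * time_s
Step 3: Total = 9.1 * 0.022 * 3960.0
Step 4: Total = 792.8 umol

792.8


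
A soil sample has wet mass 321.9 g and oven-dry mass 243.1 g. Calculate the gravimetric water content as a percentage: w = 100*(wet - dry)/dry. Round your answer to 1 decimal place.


Step 1: Water mass = wet - dry = 321.9 - 243.1 = 78.8 g
Step 2: w = 100 * water mass / dry mass
Step 3: w = 100 * 78.8 / 243.1 = 32.4%

32.4


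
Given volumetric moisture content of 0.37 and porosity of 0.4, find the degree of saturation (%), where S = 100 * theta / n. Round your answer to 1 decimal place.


Step 1: S = 100 * theta_v / n
Step 2: S = 100 * 0.37 / 0.4
Step 3: S = 92.5%

92.5


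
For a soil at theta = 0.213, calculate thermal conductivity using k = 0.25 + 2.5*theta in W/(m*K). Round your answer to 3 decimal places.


Step 1: k = 0.25 + 2.5 * theta
Step 2: k = 0.25 + 2.5 * 0.213
Step 3: k = 0.25 + 0.533
Step 4: k = 0.783 W/(m*K)

0.783


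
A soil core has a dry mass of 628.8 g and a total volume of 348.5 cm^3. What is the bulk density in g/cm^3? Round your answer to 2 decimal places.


Step 1: Identify the formula: BD = dry mass / volume
Step 2: Substitute values: BD = 628.8 / 348.5
Step 3: BD = 1.8 g/cm^3

1.8


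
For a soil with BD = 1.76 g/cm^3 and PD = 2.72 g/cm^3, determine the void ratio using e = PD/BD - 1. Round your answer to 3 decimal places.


Step 1: e = PD / BD - 1
Step 2: e = 2.72 / 1.76 - 1
Step 3: e = 1.54545 - 1
Step 4: e = 0.545

0.545


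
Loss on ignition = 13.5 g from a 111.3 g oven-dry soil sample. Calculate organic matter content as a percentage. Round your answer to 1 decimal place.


Step 1: OM% = 100 * LOI / sample mass
Step 2: OM = 100 * 13.5 / 111.3
Step 3: OM = 12.1%

12.1


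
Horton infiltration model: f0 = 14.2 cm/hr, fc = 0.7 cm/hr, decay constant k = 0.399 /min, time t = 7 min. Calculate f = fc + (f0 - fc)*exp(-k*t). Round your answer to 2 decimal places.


Step 1: f = fc + (f0 - fc) * exp(-k * t)
Step 2: exp(-0.399 * 7) = 0.061237
Step 3: f = 0.7 + (14.2 - 0.7) * 0.061237
Step 4: f = 0.7 + 13.5 * 0.061237
Step 5: f = 1.53 cm/hr

1.53


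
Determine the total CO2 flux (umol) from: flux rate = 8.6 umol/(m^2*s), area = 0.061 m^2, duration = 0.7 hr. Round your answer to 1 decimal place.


Step 1: Convert time to seconds: 0.7 hr * 3600 = 2520.0 s
Step 2: Total = flux * area * time_s
Step 3: Total = 8.6 * 0.061 * 2520.0
Step 4: Total = 1322.0 umol

1322.0


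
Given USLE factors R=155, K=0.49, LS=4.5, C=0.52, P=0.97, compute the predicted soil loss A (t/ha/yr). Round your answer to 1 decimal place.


Step 1: A = R * K * LS * C * P
Step 2: R * K = 155 * 0.49 = 75.95
Step 3: (R*K) * LS = 75.95 * 4.5 = 341.775
Step 4: * C * P = 341.775 * 0.52 * 0.97 = 172.4
Step 5: A = 172.4 t/(ha*yr)

172.4


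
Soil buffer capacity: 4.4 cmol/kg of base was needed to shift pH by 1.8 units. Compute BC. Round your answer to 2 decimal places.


Step 1: BC = change in base / change in pH
Step 2: BC = 4.4 / 1.8
Step 3: BC = 2.44 cmol/(kg*pH unit)

2.44


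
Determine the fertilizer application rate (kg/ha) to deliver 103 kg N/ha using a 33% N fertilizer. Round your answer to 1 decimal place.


Step 1: Fertilizer rate = target N / (N content / 100)
Step 2: Rate = 103 / (33 / 100)
Step 3: Rate = 103 / 0.33
Step 4: Rate = 312.1 kg/ha

312.1


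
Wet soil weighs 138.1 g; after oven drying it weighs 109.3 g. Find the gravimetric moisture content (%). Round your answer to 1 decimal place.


Step 1: Water mass = wet - dry = 138.1 - 109.3 = 28.8 g
Step 2: w = 100 * water mass / dry mass
Step 3: w = 100 * 28.8 / 109.3 = 26.3%

26.3


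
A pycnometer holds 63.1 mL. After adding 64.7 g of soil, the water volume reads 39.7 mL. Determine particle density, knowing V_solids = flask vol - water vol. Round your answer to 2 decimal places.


Step 1: Volume of solids = flask volume - water volume with soil
Step 2: V_solids = 63.1 - 39.7 = 23.4 mL
Step 3: Particle density = mass / V_solids = 64.7 / 23.4 = 2.76 g/cm^3

2.76


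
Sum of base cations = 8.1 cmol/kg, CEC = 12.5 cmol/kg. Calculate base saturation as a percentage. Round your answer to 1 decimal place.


Step 1: BS = 100 * (sum of bases) / CEC
Step 2: BS = 100 * 8.1 / 12.5
Step 3: BS = 64.8%

64.8


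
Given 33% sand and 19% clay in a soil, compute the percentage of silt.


Step 1: sand + silt + clay = 100%
Step 2: silt = 100 - sand - clay
Step 3: silt = 100 - 33 - 19
Step 4: silt = 48%

48


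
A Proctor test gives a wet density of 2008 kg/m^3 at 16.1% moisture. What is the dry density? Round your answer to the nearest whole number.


Step 1: Dry density = wet density / (1 + w/100)
Step 2: Dry density = 2008 / (1 + 16.1/100)
Step 3: Dry density = 2008 / 1.161
Step 4: Dry density = 1730 kg/m^3

1730


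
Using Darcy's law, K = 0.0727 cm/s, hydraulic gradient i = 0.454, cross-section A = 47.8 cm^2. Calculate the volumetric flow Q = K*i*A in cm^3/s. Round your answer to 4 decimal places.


Step 1: Apply Darcy's law: Q = K * i * A
Step 2: Q = 0.0727 * 0.454 * 47.8
Step 3: Q = 1.5777 cm^3/s

1.5777


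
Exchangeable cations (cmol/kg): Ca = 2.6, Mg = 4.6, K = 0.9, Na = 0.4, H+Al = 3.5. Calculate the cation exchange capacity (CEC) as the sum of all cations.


Step 1: CEC = Ca + Mg + K + Na + (H+Al)
Step 2: CEC = 2.6 + 4.6 + 0.9 + 0.4 + 3.5
Step 3: CEC = 12.0 cmol/kg

12.0


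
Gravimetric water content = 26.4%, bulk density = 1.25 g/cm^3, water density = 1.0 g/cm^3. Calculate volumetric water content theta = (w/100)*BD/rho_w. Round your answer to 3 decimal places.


Step 1: theta = (w / 100) * BD / rho_w
Step 2: theta = (26.4 / 100) * 1.25 / 1.0
Step 3: theta = 0.264 * 1.25
Step 4: theta = 0.33

0.33


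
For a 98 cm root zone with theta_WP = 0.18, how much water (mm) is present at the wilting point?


Step 1: Water (mm) = theta_WP * depth * 10
Step 2: Water = 0.18 * 98 * 10
Step 3: Water = 176.4 mm

176.4


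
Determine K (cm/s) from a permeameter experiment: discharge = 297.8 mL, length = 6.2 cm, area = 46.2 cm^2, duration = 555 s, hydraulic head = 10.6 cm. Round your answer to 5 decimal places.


Step 1: K = Q * L / (A * t * h)
Step 2: Numerator = 297.8 * 6.2 = 1846.36
Step 3: Denominator = 46.2 * 555 * 10.6 = 271794.6
Step 4: K = 1846.36 / 271794.6 = 0.00679 cm/s

0.00679


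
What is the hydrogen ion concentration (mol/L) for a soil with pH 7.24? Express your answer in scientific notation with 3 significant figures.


Step 1: [H+] = 10^(-pH)
Step 2: [H+] = 10^(-7.24)
Step 3: [H+] = 5.75e-08 mol/L

5.75e-08


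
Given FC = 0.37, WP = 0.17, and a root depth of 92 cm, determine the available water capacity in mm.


Step 1: Available water = (FC - WP) * depth * 10
Step 2: AW = (0.37 - 0.17) * 92 * 10
Step 3: AW = 0.2 * 92 * 10
Step 4: AW = 184.0 mm

184.0


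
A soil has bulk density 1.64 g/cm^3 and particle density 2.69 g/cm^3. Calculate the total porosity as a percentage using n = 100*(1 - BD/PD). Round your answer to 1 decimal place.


Step 1: Formula: n = 100 * (1 - BD / PD)
Step 2: n = 100 * (1 - 1.64 / 2.69)
Step 3: n = 100 * (1 - 0.60967)
Step 4: n = 39.0%

39.0


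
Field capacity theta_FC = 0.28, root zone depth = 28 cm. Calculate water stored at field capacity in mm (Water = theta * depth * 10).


Step 1: Water (mm) = theta_FC * depth (cm) * 10
Step 2: Water = 0.28 * 28 * 10
Step 3: Water = 78.4 mm

78.4


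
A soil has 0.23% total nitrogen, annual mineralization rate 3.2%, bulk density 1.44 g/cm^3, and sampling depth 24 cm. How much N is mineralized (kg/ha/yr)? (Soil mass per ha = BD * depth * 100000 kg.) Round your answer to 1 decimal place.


Step 1: Soil mass per ha = BD * depth * 100000 = 1.44 * 24 * 100000 = 3456000 kg
Step 2: Total N pool = soil mass * N%/100 = 3456000 * 0.23/100 = 7948.8 kg/ha
Step 3: N mineralized = N pool * rate%/100 = 7948.8 * 3.2/100 = 254.4 kg/ha/yr

254.4


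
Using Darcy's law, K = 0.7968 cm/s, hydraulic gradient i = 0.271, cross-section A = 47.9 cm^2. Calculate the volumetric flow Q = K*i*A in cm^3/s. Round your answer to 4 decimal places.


Step 1: Apply Darcy's law: Q = K * i * A
Step 2: Q = 0.7968 * 0.271 * 47.9
Step 3: Q = 10.3432 cm^3/s

10.3432


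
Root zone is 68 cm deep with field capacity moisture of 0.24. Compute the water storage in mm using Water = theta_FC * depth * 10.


Step 1: Water (mm) = theta_FC * depth (cm) * 10
Step 2: Water = 0.24 * 68 * 10
Step 3: Water = 163.2 mm

163.2


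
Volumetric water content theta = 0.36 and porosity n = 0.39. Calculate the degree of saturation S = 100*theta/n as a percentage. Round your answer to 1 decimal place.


Step 1: S = 100 * theta_v / n
Step 2: S = 100 * 0.36 / 0.39
Step 3: S = 92.3%

92.3


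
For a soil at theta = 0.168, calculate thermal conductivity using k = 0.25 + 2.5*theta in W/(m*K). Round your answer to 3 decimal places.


Step 1: k = 0.25 + 2.5 * theta
Step 2: k = 0.25 + 2.5 * 0.168
Step 3: k = 0.25 + 0.42
Step 4: k = 0.67 W/(m*K)

0.67


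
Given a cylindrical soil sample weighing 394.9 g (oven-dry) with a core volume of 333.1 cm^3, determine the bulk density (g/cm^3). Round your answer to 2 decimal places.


Step 1: Identify the formula: BD = dry mass / volume
Step 2: Substitute values: BD = 394.9 / 333.1
Step 3: BD = 1.19 g/cm^3

1.19


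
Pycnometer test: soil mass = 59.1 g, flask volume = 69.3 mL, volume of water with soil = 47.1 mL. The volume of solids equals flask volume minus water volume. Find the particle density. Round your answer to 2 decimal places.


Step 1: Volume of solids = flask volume - water volume with soil
Step 2: V_solids = 69.3 - 47.1 = 22.2 mL
Step 3: Particle density = mass / V_solids = 59.1 / 22.2 = 2.66 g/cm^3

2.66


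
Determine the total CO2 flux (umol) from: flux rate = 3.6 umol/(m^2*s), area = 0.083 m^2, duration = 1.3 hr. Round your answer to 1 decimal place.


Step 1: Convert time to seconds: 1.3 hr * 3600 = 4680.0 s
Step 2: Total = flux * area * time_s
Step 3: Total = 3.6 * 0.083 * 4680.0
Step 4: Total = 1398.4 umol

1398.4


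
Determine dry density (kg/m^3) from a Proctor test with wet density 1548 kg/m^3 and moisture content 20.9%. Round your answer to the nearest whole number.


Step 1: Dry density = wet density / (1 + w/100)
Step 2: Dry density = 1548 / (1 + 20.9/100)
Step 3: Dry density = 1548 / 1.209
Step 4: Dry density = 1280 kg/m^3

1280


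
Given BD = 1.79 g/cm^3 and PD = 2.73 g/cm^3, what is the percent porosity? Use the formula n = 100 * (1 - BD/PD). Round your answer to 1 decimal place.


Step 1: Formula: n = 100 * (1 - BD / PD)
Step 2: n = 100 * (1 - 1.79 / 2.73)
Step 3: n = 100 * (1 - 0.65568)
Step 4: n = 34.4%

34.4


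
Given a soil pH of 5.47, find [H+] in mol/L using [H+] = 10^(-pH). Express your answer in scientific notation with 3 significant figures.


Step 1: [H+] = 10^(-pH)
Step 2: [H+] = 10^(-5.47)
Step 3: [H+] = 3.39e-06 mol/L

3.39e-06


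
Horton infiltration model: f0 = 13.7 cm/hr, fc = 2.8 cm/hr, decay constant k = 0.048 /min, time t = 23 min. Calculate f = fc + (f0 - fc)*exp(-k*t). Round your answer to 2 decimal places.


Step 1: f = fc + (f0 - fc) * exp(-k * t)
Step 2: exp(-0.048 * 23) = 0.331542
Step 3: f = 2.8 + (13.7 - 2.8) * 0.331542
Step 4: f = 2.8 + 10.9 * 0.331542
Step 5: f = 6.41 cm/hr

6.41


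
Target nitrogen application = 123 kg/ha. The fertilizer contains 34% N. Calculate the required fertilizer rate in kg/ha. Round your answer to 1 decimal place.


Step 1: Fertilizer rate = target N / (N content / 100)
Step 2: Rate = 123 / (34 / 100)
Step 3: Rate = 123 / 0.34
Step 4: Rate = 361.8 kg/ha

361.8


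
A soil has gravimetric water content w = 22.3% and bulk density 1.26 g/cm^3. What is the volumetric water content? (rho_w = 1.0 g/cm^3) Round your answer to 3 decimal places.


Step 1: theta = (w / 100) * BD / rho_w
Step 2: theta = (22.3 / 100) * 1.26 / 1.0
Step 3: theta = 0.223 * 1.26
Step 4: theta = 0.281

0.281


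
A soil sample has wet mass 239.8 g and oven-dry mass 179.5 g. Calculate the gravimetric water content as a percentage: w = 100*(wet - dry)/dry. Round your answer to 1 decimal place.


Step 1: Water mass = wet - dry = 239.8 - 179.5 = 60.3 g
Step 2: w = 100 * water mass / dry mass
Step 3: w = 100 * 60.3 / 179.5 = 33.6%

33.6


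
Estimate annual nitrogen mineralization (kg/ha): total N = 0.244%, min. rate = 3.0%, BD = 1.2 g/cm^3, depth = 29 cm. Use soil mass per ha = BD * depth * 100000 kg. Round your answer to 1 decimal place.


Step 1: Soil mass per ha = BD * depth * 100000 = 1.2 * 29 * 100000 = 3480000 kg
Step 2: Total N pool = soil mass * N%/100 = 3480000 * 0.244/100 = 8491.2 kg/ha
Step 3: N mineralized = N pool * rate%/100 = 8491.2 * 3.0/100 = 254.7 kg/ha/yr

254.7


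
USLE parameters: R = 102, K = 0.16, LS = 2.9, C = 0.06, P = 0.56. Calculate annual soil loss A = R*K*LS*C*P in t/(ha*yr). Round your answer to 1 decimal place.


Step 1: A = R * K * LS * C * P
Step 2: R * K = 102 * 0.16 = 16.32
Step 3: (R*K) * LS = 16.32 * 2.9 = 47.328
Step 4: * C * P = 47.328 * 0.06 * 0.56 = 1.6
Step 5: A = 1.6 t/(ha*yr)

1.6


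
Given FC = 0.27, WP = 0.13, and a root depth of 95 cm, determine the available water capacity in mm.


Step 1: Available water = (FC - WP) * depth * 10
Step 2: AW = (0.27 - 0.13) * 95 * 10
Step 3: AW = 0.14 * 95 * 10
Step 4: AW = 133.0 mm

133.0


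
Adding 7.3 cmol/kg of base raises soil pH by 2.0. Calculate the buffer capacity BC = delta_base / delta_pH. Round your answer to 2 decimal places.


Step 1: BC = change in base / change in pH
Step 2: BC = 7.3 / 2.0
Step 3: BC = 3.65 cmol/(kg*pH unit)

3.65


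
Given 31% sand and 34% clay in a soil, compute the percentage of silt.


Step 1: sand + silt + clay = 100%
Step 2: silt = 100 - sand - clay
Step 3: silt = 100 - 31 - 34
Step 4: silt = 35%

35


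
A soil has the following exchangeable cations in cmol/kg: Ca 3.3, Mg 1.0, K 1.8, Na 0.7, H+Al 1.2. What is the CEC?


Step 1: CEC = Ca + Mg + K + Na + (H+Al)
Step 2: CEC = 3.3 + 1.0 + 1.8 + 0.7 + 1.2
Step 3: CEC = 8.0 cmol/kg

8.0


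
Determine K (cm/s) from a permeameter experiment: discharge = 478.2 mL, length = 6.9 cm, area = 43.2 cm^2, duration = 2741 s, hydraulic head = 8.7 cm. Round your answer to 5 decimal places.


Step 1: K = Q * L / (A * t * h)
Step 2: Numerator = 478.2 * 6.9 = 3299.58
Step 3: Denominator = 43.2 * 2741 * 8.7 = 1030177.44
Step 4: K = 3299.58 / 1030177.44 = 0.0032 cm/s

0.0032


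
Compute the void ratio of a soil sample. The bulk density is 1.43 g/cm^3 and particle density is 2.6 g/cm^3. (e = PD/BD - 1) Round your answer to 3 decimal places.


Step 1: e = PD / BD - 1
Step 2: e = 2.6 / 1.43 - 1
Step 3: e = 1.81818 - 1
Step 4: e = 0.818

0.818


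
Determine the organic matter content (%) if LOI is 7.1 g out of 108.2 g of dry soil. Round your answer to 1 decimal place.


Step 1: OM% = 100 * LOI / sample mass
Step 2: OM = 100 * 7.1 / 108.2
Step 3: OM = 6.6%

6.6


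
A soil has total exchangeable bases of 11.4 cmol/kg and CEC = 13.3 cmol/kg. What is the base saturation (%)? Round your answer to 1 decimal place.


Step 1: BS = 100 * (sum of bases) / CEC
Step 2: BS = 100 * 11.4 / 13.3
Step 3: BS = 85.7%

85.7


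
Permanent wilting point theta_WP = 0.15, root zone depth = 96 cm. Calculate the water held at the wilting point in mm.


Step 1: Water (mm) = theta_WP * depth * 10
Step 2: Water = 0.15 * 96 * 10
Step 3: Water = 144.0 mm

144.0


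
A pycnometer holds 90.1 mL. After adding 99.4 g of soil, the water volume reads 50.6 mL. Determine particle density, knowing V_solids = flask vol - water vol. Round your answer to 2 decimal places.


Step 1: Volume of solids = flask volume - water volume with soil
Step 2: V_solids = 90.1 - 50.6 = 39.5 mL
Step 3: Particle density = mass / V_solids = 99.4 / 39.5 = 2.52 g/cm^3

2.52


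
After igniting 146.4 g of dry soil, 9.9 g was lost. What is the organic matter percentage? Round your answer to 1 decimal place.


Step 1: OM% = 100 * LOI / sample mass
Step 2: OM = 100 * 9.9 / 146.4
Step 3: OM = 6.8%

6.8


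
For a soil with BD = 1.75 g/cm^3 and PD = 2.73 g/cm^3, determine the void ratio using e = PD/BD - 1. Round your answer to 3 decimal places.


Step 1: e = PD / BD - 1
Step 2: e = 2.73 / 1.75 - 1
Step 3: e = 1.56 - 1
Step 4: e = 0.56

0.56


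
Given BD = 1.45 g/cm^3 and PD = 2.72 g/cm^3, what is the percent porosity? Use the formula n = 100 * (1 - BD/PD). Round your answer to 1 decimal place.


Step 1: Formula: n = 100 * (1 - BD / PD)
Step 2: n = 100 * (1 - 1.45 / 2.72)
Step 3: n = 100 * (1 - 0.53309)
Step 4: n = 46.7%

46.7


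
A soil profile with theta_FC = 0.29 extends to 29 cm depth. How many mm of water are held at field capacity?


Step 1: Water (mm) = theta_FC * depth (cm) * 10
Step 2: Water = 0.29 * 29 * 10
Step 3: Water = 84.1 mm

84.1


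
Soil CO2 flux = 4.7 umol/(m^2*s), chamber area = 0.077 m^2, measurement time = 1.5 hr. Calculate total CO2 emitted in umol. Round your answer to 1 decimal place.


Step 1: Convert time to seconds: 1.5 hr * 3600 = 5400.0 s
Step 2: Total = flux * area * time_s
Step 3: Total = 4.7 * 0.077 * 5400.0
Step 4: Total = 1954.3 umol

1954.3


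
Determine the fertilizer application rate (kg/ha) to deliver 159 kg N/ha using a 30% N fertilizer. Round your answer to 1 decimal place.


Step 1: Fertilizer rate = target N / (N content / 100)
Step 2: Rate = 159 / (30 / 100)
Step 3: Rate = 159 / 0.3
Step 4: Rate = 530.0 kg/ha

530.0


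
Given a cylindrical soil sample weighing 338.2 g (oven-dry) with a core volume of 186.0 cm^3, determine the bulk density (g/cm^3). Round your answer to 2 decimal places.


Step 1: Identify the formula: BD = dry mass / volume
Step 2: Substitute values: BD = 338.2 / 186.0
Step 3: BD = 1.82 g/cm^3

1.82


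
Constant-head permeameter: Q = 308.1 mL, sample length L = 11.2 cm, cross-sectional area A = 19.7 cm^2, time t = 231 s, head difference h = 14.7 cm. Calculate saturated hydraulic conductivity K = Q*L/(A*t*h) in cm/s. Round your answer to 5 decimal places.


Step 1: K = Q * L / (A * t * h)
Step 2: Numerator = 308.1 * 11.2 = 3450.72
Step 3: Denominator = 19.7 * 231 * 14.7 = 66895.29
Step 4: K = 3450.72 / 66895.29 = 0.05158 cm/s

0.05158


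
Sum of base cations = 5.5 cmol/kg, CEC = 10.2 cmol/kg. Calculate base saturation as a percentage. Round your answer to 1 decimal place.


Step 1: BS = 100 * (sum of bases) / CEC
Step 2: BS = 100 * 5.5 / 10.2
Step 3: BS = 53.9%

53.9


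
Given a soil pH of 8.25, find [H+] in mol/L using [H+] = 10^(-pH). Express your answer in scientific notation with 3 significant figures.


Step 1: [H+] = 10^(-pH)
Step 2: [H+] = 10^(-8.25)
Step 3: [H+] = 5.62e-09 mol/L

5.62e-09


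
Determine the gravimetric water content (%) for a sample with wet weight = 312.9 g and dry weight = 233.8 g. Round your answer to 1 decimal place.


Step 1: Water mass = wet - dry = 312.9 - 233.8 = 79.1 g
Step 2: w = 100 * water mass / dry mass
Step 3: w = 100 * 79.1 / 233.8 = 33.8%

33.8


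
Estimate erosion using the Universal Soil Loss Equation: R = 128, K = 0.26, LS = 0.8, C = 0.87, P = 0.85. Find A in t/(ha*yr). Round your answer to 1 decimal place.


Step 1: A = R * K * LS * C * P
Step 2: R * K = 128 * 0.26 = 33.28
Step 3: (R*K) * LS = 33.28 * 0.8 = 26.624
Step 4: * C * P = 26.624 * 0.87 * 0.85 = 19.7
Step 5: A = 19.7 t/(ha*yr)

19.7


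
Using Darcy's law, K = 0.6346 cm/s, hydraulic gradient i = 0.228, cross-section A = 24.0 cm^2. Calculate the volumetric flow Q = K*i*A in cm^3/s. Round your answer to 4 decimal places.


Step 1: Apply Darcy's law: Q = K * i * A
Step 2: Q = 0.6346 * 0.228 * 24.0
Step 3: Q = 3.4725 cm^3/s

3.4725


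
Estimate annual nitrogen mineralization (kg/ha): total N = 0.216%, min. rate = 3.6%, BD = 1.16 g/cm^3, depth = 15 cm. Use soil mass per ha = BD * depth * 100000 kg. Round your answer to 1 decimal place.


Step 1: Soil mass per ha = BD * depth * 100000 = 1.16 * 15 * 100000 = 1740000 kg
Step 2: Total N pool = soil mass * N%/100 = 1740000 * 0.216/100 = 3758.4 kg/ha
Step 3: N mineralized = N pool * rate%/100 = 3758.4 * 3.6/100 = 135.3 kg/ha/yr

135.3


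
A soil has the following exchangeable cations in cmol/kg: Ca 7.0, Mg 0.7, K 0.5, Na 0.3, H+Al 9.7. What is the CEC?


Step 1: CEC = Ca + Mg + K + Na + (H+Al)
Step 2: CEC = 7.0 + 0.7 + 0.5 + 0.3 + 9.7
Step 3: CEC = 18.2 cmol/kg

18.2


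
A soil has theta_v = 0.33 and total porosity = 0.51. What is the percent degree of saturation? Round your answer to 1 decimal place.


Step 1: S = 100 * theta_v / n
Step 2: S = 100 * 0.33 / 0.51
Step 3: S = 64.7%

64.7


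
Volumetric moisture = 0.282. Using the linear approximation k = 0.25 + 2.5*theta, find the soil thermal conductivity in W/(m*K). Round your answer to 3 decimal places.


Step 1: k = 0.25 + 2.5 * theta
Step 2: k = 0.25 + 2.5 * 0.282
Step 3: k = 0.25 + 0.705
Step 4: k = 0.955 W/(m*K)

0.955


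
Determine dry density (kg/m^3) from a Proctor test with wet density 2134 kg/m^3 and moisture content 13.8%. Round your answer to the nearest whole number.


Step 1: Dry density = wet density / (1 + w/100)
Step 2: Dry density = 2134 / (1 + 13.8/100)
Step 3: Dry density = 2134 / 1.138
Step 4: Dry density = 1875 kg/m^3

1875


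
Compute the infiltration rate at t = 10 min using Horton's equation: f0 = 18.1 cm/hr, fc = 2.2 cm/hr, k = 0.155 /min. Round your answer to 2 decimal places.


Step 1: f = fc + (f0 - fc) * exp(-k * t)
Step 2: exp(-0.155 * 10) = 0.212248
Step 3: f = 2.2 + (18.1 - 2.2) * 0.212248
Step 4: f = 2.2 + 15.9 * 0.212248
Step 5: f = 5.57 cm/hr

5.57


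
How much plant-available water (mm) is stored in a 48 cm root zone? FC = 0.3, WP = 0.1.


Step 1: Available water = (FC - WP) * depth * 10
Step 2: AW = (0.3 - 0.1) * 48 * 10
Step 3: AW = 0.2 * 48 * 10
Step 4: AW = 96.0 mm

96.0


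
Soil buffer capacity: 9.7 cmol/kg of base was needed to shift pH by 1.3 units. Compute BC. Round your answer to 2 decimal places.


Step 1: BC = change in base / change in pH
Step 2: BC = 9.7 / 1.3
Step 3: BC = 7.46 cmol/(kg*pH unit)

7.46


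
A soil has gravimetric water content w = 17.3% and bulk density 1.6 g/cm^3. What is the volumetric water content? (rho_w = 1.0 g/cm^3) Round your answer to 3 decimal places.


Step 1: theta = (w / 100) * BD / rho_w
Step 2: theta = (17.3 / 100) * 1.6 / 1.0
Step 3: theta = 0.173 * 1.6
Step 4: theta = 0.277

0.277


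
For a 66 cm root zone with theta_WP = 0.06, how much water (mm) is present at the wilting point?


Step 1: Water (mm) = theta_WP * depth * 10
Step 2: Water = 0.06 * 66 * 10
Step 3: Water = 39.6 mm

39.6


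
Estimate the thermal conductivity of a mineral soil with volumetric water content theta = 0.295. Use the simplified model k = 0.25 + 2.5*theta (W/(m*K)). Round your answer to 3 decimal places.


Step 1: k = 0.25 + 2.5 * theta
Step 2: k = 0.25 + 2.5 * 0.295
Step 3: k = 0.25 + 0.738
Step 4: k = 0.988 W/(m*K)

0.988


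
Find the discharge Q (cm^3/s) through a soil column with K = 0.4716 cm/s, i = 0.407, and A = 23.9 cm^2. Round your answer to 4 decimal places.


Step 1: Apply Darcy's law: Q = K * i * A
Step 2: Q = 0.4716 * 0.407 * 23.9
Step 3: Q = 4.5874 cm^3/s

4.5874


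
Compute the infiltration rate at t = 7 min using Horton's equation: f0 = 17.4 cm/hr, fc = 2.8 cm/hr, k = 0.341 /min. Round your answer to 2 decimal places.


Step 1: f = fc + (f0 - fc) * exp(-k * t)
Step 2: exp(-0.341 * 7) = 0.091905
Step 3: f = 2.8 + (17.4 - 2.8) * 0.091905
Step 4: f = 2.8 + 14.6 * 0.091905
Step 5: f = 4.14 cm/hr

4.14


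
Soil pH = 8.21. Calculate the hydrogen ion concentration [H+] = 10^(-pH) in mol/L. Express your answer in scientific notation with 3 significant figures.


Step 1: [H+] = 10^(-pH)
Step 2: [H+] = 10^(-8.21)
Step 3: [H+] = 6.17e-09 mol/L

6.17e-09


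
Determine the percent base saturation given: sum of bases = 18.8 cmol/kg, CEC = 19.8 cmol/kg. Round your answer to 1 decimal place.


Step 1: BS = 100 * (sum of bases) / CEC
Step 2: BS = 100 * 18.8 / 19.8
Step 3: BS = 94.9%

94.9


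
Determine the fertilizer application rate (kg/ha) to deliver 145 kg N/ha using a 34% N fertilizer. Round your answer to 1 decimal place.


Step 1: Fertilizer rate = target N / (N content / 100)
Step 2: Rate = 145 / (34 / 100)
Step 3: Rate = 145 / 0.34
Step 4: Rate = 426.5 kg/ha

426.5


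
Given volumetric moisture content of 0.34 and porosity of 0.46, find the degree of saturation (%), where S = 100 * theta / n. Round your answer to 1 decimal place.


Step 1: S = 100 * theta_v / n
Step 2: S = 100 * 0.34 / 0.46
Step 3: S = 73.9%

73.9


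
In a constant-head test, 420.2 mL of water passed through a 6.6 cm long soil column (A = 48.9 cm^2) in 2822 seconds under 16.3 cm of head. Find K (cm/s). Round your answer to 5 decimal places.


Step 1: K = Q * L / (A * t * h)
Step 2: Numerator = 420.2 * 6.6 = 2773.32
Step 3: Denominator = 48.9 * 2822 * 16.3 = 2249331.54
Step 4: K = 2773.32 / 2249331.54 = 0.00123 cm/s

0.00123


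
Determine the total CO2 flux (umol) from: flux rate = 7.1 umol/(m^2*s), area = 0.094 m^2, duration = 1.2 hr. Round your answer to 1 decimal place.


Step 1: Convert time to seconds: 1.2 hr * 3600 = 4320.0 s
Step 2: Total = flux * area * time_s
Step 3: Total = 7.1 * 0.094 * 4320.0
Step 4: Total = 2883.2 umol

2883.2


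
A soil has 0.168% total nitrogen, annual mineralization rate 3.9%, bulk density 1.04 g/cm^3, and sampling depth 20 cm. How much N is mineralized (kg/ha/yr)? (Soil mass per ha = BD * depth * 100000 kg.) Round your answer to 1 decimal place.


Step 1: Soil mass per ha = BD * depth * 100000 = 1.04 * 20 * 100000 = 2080000 kg
Step 2: Total N pool = soil mass * N%/100 = 2080000 * 0.168/100 = 3494.4 kg/ha
Step 3: N mineralized = N pool * rate%/100 = 3494.4 * 3.9/100 = 136.3 kg/ha/yr

136.3


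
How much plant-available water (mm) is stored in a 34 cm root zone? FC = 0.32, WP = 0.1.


Step 1: Available water = (FC - WP) * depth * 10
Step 2: AW = (0.32 - 0.1) * 34 * 10
Step 3: AW = 0.22 * 34 * 10
Step 4: AW = 74.8 mm

74.8


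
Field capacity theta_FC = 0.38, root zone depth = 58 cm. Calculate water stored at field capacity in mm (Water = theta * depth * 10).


Step 1: Water (mm) = theta_FC * depth (cm) * 10
Step 2: Water = 0.38 * 58 * 10
Step 3: Water = 220.4 mm

220.4


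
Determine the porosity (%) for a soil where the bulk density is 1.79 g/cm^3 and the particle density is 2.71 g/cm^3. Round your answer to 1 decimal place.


Step 1: Formula: n = 100 * (1 - BD / PD)
Step 2: n = 100 * (1 - 1.79 / 2.71)
Step 3: n = 100 * (1 - 0.66052)
Step 4: n = 33.9%

33.9


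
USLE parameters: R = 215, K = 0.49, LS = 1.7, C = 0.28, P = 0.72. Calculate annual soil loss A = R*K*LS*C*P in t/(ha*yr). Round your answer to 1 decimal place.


Step 1: A = R * K * LS * C * P
Step 2: R * K = 215 * 0.49 = 105.35
Step 3: (R*K) * LS = 105.35 * 1.7 = 179.095
Step 4: * C * P = 179.095 * 0.28 * 0.72 = 36.1
Step 5: A = 36.1 t/(ha*yr)

36.1


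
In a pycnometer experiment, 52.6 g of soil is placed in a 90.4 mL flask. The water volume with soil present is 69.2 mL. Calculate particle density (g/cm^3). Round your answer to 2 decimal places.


Step 1: Volume of solids = flask volume - water volume with soil
Step 2: V_solids = 90.4 - 69.2 = 21.2 mL
Step 3: Particle density = mass / V_solids = 52.6 / 21.2 = 2.48 g/cm^3

2.48


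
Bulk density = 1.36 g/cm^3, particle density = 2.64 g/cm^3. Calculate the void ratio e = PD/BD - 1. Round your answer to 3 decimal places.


Step 1: e = PD / BD - 1
Step 2: e = 2.64 / 1.36 - 1
Step 3: e = 1.94118 - 1
Step 4: e = 0.941

0.941


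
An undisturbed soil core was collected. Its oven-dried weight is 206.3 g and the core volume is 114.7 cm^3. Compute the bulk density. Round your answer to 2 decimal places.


Step 1: Identify the formula: BD = dry mass / volume
Step 2: Substitute values: BD = 206.3 / 114.7
Step 3: BD = 1.8 g/cm^3

1.8


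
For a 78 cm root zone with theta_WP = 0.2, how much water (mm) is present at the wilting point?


Step 1: Water (mm) = theta_WP * depth * 10
Step 2: Water = 0.2 * 78 * 10
Step 3: Water = 156.0 mm

156.0


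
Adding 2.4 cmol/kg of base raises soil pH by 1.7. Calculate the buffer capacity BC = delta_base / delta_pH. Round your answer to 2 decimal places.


Step 1: BC = change in base / change in pH
Step 2: BC = 2.4 / 1.7
Step 3: BC = 1.41 cmol/(kg*pH unit)

1.41


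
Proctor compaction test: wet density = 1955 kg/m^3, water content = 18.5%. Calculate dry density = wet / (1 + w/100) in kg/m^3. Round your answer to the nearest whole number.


Step 1: Dry density = wet density / (1 + w/100)
Step 2: Dry density = 1955 / (1 + 18.5/100)
Step 3: Dry density = 1955 / 1.185
Step 4: Dry density = 1650 kg/m^3

1650


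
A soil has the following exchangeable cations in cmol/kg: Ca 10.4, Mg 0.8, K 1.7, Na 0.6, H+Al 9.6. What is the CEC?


Step 1: CEC = Ca + Mg + K + Na + (H+Al)
Step 2: CEC = 10.4 + 0.8 + 1.7 + 0.6 + 9.6
Step 3: CEC = 23.1 cmol/kg

23.1


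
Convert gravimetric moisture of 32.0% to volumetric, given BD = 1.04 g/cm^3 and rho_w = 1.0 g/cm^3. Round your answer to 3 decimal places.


Step 1: theta = (w / 100) * BD / rho_w
Step 2: theta = (32.0 / 100) * 1.04 / 1.0
Step 3: theta = 0.32 * 1.04
Step 4: theta = 0.333

0.333


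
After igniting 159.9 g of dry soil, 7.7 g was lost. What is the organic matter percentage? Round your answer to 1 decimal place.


Step 1: OM% = 100 * LOI / sample mass
Step 2: OM = 100 * 7.7 / 159.9
Step 3: OM = 4.8%

4.8


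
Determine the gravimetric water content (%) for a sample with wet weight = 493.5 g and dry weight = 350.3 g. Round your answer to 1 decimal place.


Step 1: Water mass = wet - dry = 493.5 - 350.3 = 143.2 g
Step 2: w = 100 * water mass / dry mass
Step 3: w = 100 * 143.2 / 350.3 = 40.9%

40.9


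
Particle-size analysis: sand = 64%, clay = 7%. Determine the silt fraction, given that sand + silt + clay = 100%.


Step 1: sand + silt + clay = 100%
Step 2: silt = 100 - sand - clay
Step 3: silt = 100 - 64 - 7
Step 4: silt = 29%

29


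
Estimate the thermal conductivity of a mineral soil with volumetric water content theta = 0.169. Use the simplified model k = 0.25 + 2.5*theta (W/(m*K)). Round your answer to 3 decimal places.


Step 1: k = 0.25 + 2.5 * theta
Step 2: k = 0.25 + 2.5 * 0.169
Step 3: k = 0.25 + 0.423
Step 4: k = 0.673 W/(m*K)

0.673


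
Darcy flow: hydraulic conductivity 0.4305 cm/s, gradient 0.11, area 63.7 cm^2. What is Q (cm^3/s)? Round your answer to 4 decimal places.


Step 1: Apply Darcy's law: Q = K * i * A
Step 2: Q = 0.4305 * 0.11 * 63.7
Step 3: Q = 3.0165 cm^3/s

3.0165


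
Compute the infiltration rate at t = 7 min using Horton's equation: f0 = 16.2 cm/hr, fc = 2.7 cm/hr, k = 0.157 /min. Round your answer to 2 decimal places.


Step 1: f = fc + (f0 - fc) * exp(-k * t)
Step 2: exp(-0.157 * 7) = 0.333204
Step 3: f = 2.7 + (16.2 - 2.7) * 0.333204
Step 4: f = 2.7 + 13.5 * 0.333204
Step 5: f = 7.2 cm/hr

7.2


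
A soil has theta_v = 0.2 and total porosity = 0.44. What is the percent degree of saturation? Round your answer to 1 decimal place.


Step 1: S = 100 * theta_v / n
Step 2: S = 100 * 0.2 / 0.44
Step 3: S = 45.5%

45.5


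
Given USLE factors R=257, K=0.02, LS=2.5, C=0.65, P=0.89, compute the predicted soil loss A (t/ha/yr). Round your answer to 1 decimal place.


Step 1: A = R * K * LS * C * P
Step 2: R * K = 257 * 0.02 = 5.14
Step 3: (R*K) * LS = 5.14 * 2.5 = 12.85
Step 4: * C * P = 12.85 * 0.65 * 0.89 = 7.4
Step 5: A = 7.4 t/(ha*yr)

7.4


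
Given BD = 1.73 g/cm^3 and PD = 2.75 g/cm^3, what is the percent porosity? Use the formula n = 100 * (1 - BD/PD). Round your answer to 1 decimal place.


Step 1: Formula: n = 100 * (1 - BD / PD)
Step 2: n = 100 * (1 - 1.73 / 2.75)
Step 3: n = 100 * (1 - 0.62909)
Step 4: n = 37.1%

37.1


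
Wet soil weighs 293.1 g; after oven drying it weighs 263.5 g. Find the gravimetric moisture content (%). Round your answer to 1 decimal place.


Step 1: Water mass = wet - dry = 293.1 - 263.5 = 29.6 g
Step 2: w = 100 * water mass / dry mass
Step 3: w = 100 * 29.6 / 263.5 = 11.2%

11.2


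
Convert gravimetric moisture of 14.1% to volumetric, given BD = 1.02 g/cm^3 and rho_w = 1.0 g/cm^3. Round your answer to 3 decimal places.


Step 1: theta = (w / 100) * BD / rho_w
Step 2: theta = (14.1 / 100) * 1.02 / 1.0
Step 3: theta = 0.141 * 1.02
Step 4: theta = 0.144

0.144


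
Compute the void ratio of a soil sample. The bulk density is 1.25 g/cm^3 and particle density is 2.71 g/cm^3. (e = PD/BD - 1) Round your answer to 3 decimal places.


Step 1: e = PD / BD - 1
Step 2: e = 2.71 / 1.25 - 1
Step 3: e = 2.168 - 1
Step 4: e = 1.168

1.168


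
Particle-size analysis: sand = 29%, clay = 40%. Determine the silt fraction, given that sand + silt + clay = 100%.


Step 1: sand + silt + clay = 100%
Step 2: silt = 100 - sand - clay
Step 3: silt = 100 - 29 - 40
Step 4: silt = 31%

31


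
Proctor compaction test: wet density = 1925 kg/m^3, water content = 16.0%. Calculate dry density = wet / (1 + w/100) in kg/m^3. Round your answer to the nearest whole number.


Step 1: Dry density = wet density / (1 + w/100)
Step 2: Dry density = 1925 / (1 + 16.0/100)
Step 3: Dry density = 1925 / 1.16
Step 4: Dry density = 1659 kg/m^3

1659


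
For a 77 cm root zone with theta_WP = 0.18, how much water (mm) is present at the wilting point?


Step 1: Water (mm) = theta_WP * depth * 10
Step 2: Water = 0.18 * 77 * 10
Step 3: Water = 138.6 mm

138.6


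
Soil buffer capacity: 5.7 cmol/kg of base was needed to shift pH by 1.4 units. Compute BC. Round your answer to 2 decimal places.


Step 1: BC = change in base / change in pH
Step 2: BC = 5.7 / 1.4
Step 3: BC = 4.07 cmol/(kg*pH unit)

4.07


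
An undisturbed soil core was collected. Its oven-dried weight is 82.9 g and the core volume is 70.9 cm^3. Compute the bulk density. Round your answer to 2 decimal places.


Step 1: Identify the formula: BD = dry mass / volume
Step 2: Substitute values: BD = 82.9 / 70.9
Step 3: BD = 1.17 g/cm^3

1.17


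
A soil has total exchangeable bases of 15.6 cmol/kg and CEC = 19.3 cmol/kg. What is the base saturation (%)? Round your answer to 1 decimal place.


Step 1: BS = 100 * (sum of bases) / CEC
Step 2: BS = 100 * 15.6 / 19.3
Step 3: BS = 80.8%

80.8


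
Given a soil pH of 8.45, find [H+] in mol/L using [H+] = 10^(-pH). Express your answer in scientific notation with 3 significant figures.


Step 1: [H+] = 10^(-pH)
Step 2: [H+] = 10^(-8.45)
Step 3: [H+] = 3.55e-09 mol/L

3.55e-09


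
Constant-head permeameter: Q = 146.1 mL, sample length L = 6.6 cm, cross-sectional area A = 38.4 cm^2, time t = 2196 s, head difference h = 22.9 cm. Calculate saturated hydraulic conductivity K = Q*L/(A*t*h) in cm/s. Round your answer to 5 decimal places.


Step 1: K = Q * L / (A * t * h)
Step 2: Numerator = 146.1 * 6.6 = 964.26
Step 3: Denominator = 38.4 * 2196 * 22.9 = 1931074.56
Step 4: K = 964.26 / 1931074.56 = 0.0005 cm/s

0.0005
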